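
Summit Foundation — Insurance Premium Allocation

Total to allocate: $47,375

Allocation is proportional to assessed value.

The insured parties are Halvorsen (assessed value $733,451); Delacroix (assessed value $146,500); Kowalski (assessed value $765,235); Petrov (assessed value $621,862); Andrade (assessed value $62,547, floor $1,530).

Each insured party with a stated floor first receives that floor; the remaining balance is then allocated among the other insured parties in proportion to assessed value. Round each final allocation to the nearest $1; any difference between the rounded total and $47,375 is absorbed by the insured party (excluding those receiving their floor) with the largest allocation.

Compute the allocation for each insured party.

Fund the minimums — Andrade $1,530. Remaining pool $45,845.
Remaining pool split over remaining assessed value 2,267,048: Halvorsen 14,832.09 → $14,832; Delacroix 2,962.57 → $2,963; Kowalski 15,474.84 → $15,475; Petrov 12,575.501 → $12,576.
Rounding difference −$1 applied to Kowalski → $15,474.

Halvorsen: $14,832; Delacroix: $2,963; Kowalski: $15,474; Petrov: $12,576; Andrade: $1,530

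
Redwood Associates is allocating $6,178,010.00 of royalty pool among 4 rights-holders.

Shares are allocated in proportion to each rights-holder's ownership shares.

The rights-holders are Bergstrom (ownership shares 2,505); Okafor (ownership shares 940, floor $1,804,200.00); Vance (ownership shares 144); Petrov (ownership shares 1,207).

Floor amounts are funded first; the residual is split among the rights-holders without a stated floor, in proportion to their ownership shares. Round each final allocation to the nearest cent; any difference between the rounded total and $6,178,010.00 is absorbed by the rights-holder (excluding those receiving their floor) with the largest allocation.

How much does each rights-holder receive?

Bergstrom: $2,841,388.50 · Okafor: $1,804,200.00 · Vance: $163,337.30 · Petrov: $1,369,084.20

Fund the minimums — Okafor $1,804,200.00. Residual $4,373,810.00.
Residual split over remaining ownership shares 3,856: Bergstrom 2,841,388.4984 → $2,841,388.50; Vance 163,337.3029 → $163,337.30; Petrov 1,369,084.1987 → $1,369,084.20.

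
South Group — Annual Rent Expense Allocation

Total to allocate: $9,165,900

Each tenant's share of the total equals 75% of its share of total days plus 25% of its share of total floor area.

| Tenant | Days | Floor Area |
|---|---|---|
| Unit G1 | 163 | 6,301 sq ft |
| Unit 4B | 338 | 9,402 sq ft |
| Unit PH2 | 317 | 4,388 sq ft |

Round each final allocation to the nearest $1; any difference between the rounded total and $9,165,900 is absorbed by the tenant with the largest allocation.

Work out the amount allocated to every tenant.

Unit G1: $2,088,502 · Unit 4B: $3,912,876 · Unit PH2: $3,164,522

Days total 818; floor area total 20,091.
Composite weights (75% days + 25% floor area): Unit G1 0.2279; Unit 4B 0.4269; Unit PH2 0.3452.
Raw shares: Unit G1 2,088,501.93; Unit 4B 3,912,875.82; Unit PH2 3,164,522.25.
After rounding ($1): Unit G1 $2,088,502; Unit 4B $3,912,876; Unit PH2 $3,164,522. Sum = $9,165,900.
No rounding difference to absorb.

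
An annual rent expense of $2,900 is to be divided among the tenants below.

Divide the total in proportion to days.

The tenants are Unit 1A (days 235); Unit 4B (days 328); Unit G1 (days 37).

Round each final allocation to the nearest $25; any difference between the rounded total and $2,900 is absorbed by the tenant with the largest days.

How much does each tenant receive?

Unit 1A: $1,125 · Unit 4B: $1,600 · Unit G1: $175

Combined days = 600.
Raw shares: Unit 1A 235/600 × $2,900 = 1,135.83; Unit 4B 328/600 × $2,900 = 1,585.33; Unit G1 37/600 × $2,900 = 178.83.
At nearest $25: Unit 1A $1,125; Unit 4B $1,575; Unit G1 $175. Sum = $2,875.
Difference $2,900 − $2,875 = +$25 applied to largest days (Unit 4B): Unit 4B becomes $1,600.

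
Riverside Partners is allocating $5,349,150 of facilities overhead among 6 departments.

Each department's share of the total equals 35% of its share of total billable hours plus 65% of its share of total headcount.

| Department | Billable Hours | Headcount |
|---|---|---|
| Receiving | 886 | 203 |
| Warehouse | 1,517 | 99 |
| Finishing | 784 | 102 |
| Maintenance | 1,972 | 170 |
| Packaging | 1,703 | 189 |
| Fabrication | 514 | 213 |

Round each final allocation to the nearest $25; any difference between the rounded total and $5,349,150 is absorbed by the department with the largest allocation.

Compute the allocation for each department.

Receiving: $948,075; Warehouse: $737,725; Finishing: $562,375; Maintenance: $1,106,125; Packaging: $1,105,575; Fabrication: $889,275

Totals — billable hours 7,376, headcount 976.
Blended shares (35% billable hours + 65% headcount): Receiving 0.1772; Warehouse 0.1379; Finishing 0.1051; Maintenance 0.2068; Packaging 0.2067; Fabrication 0.1662.
Raw shares: Receiving 948,064.25; Warehouse 737,732.50; Finishing 562,367.18; Maintenance 1,106,155.89; Packaging 1,105,563.84; Fabrication 889,266.35.
Rounded to nearest $25: Receiving $948,075; Warehouse $737,725; Finishing $562,375; Maintenance $1,106,150; Packaging $1,105,575; Fabrication $889,275. Sum = $5,349,175.
Difference $5,349,150 − $5,349,175 = −$25 applied to largest allocation (Maintenance): Maintenance becomes $1,106,125.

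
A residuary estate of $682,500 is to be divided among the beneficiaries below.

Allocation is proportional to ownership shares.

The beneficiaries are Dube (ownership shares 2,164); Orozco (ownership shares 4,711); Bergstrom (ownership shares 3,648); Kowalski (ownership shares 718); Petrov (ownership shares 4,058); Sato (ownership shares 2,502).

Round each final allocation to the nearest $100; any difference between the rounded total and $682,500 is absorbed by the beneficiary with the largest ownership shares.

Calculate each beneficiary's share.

Ownership shares total: 2,164 + 4,711 + 3,648 + 718 + 4,058 + 2,502 = 17,801.
Pro-rata amounts: Dube 82,968.93; Orozco 180,622.30; Bergstrom 139,866.30; Kowalski 27,528.51; Petrov 155,585.92; Sato 95,928.04.
At nearest $100: Dube $83,000; Orozco $180,600; Bergstrom $139,900; Kowalski $27,500; Petrov $155,600; Sato $95,900. Sum = $682,500.
No rounding difference to absorb.

Dube: $83,000 · Orozco: $180,600 · Bergstrom: $139,900 · Kowalski: $27,500 · Petrov: $155,600 · Sato: $95,900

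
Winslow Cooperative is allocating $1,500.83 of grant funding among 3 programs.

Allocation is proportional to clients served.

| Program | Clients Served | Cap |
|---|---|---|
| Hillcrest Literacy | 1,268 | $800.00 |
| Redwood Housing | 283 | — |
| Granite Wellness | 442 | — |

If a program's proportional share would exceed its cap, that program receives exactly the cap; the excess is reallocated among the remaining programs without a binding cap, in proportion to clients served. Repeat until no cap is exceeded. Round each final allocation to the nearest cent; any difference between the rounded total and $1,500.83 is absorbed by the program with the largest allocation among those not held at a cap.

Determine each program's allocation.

Total clients served = 1,993.
Unconstrained shares: Hillcrest Literacy 954.8683; Redwood Housing 213.1133; Granite Wellness 332.8484.
Cap binds for Hillcrest Literacy ($800.00); remaining pool $700.83 reallocated over remaining clients served 725.
Shares after redistribution: Redwood Housing 273.5654 → $273.57; Granite Wellness 427.2646 → $427.26.

Hillcrest Literacy: $800.00 | Redwood Housing: $273.57 | Granite Wellness: $427.26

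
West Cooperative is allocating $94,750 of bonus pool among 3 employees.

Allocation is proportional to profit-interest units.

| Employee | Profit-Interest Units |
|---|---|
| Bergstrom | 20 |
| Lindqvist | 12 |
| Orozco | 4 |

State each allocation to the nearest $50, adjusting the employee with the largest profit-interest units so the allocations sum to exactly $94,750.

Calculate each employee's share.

Bergstrom: $52,600 · Lindqvist: $31,600 · Orozco: $10,550

Sum of profit-interest units: 36.
Unrounded shares: Bergstrom 20/36 × $94,750 = 52,638.89; Lindqvist 12/36 × $94,750 = 31,583.33; Orozco 4/36 × $94,750 = 10,527.78.
Rounded to nearest $50: Bergstrom $52,650; Lindqvist $31,600; Orozco $10,550. Sum = $94,800.
Difference $94,750 − $94,800 = −$50 applied to largest profit-interest units (Bergstrom): Bergstrom becomes $52,600.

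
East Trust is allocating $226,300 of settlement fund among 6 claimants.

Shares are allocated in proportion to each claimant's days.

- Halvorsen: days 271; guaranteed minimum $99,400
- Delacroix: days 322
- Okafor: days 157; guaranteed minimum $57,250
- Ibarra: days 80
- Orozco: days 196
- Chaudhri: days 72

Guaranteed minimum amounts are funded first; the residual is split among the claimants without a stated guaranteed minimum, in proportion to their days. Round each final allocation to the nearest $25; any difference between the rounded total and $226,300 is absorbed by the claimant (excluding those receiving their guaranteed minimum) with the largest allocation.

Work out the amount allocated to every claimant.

Halvorsen: $99,400 · Delacroix: $33,475 · Okafor: $57,250 · Ibarra: $8,325 · Orozco: $20,375 · Chaudhri: $7,475

Minimums first: Halvorsen $99,400; Okafor $57,250. Balance $69,650.
Balance split over remaining days 670: Delacroix 33,473.58 → $33,475; Ibarra 8,316.42 → $8,325; Orozco 20,375.22 → $20,375; Chaudhri 7,484.78 → $7,475.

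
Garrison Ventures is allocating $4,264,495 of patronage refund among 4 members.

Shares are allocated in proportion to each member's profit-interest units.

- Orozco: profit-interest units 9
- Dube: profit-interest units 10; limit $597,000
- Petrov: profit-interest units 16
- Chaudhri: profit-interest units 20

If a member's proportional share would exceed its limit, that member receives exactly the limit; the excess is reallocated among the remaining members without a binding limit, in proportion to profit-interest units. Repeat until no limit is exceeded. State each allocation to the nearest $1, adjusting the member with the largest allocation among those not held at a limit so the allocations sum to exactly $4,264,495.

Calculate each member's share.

Combined profit-interest units = 55.
Proportional shares (ignoring caps): Orozco 697,826.45; Dube 775,362.73; Petrov 1,240,580.36; Chaudhri 1,550,725.45.
Cap binds for Dube ($597,000); residual $3,667,495 reallocated over remaining profit-interest units 45.
Redistributed shares: Orozco 733,499.00 → $733,499; Petrov 1,303,998.22 → $1,303,998; Chaudhri 1,629,997.78 → $1,629,998.

Orozco: $733,499; Dube: $597,000; Petrov: $1,303,998; Chaudhri: $1,629,998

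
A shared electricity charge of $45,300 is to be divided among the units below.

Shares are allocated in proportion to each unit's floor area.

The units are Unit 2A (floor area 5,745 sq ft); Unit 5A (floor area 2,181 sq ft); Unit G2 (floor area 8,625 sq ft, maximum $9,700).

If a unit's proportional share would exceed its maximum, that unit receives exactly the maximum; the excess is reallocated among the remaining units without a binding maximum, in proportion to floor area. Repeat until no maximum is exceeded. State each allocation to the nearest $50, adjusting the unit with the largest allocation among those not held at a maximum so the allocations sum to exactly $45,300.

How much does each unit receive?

Combined floor area = 16,551.
Unconstrained shares: Unit 2A 15,724.03; Unit 5A 5,969.39; Unit G2 23,606.58.
Cap binds for Unit G2 ($9,700); balance $35,600 reallocated over remaining floor area 7,926.
Shares after redistribution: Unit 2A 25,803.94 → $25,800; Unit 5A 9,796.06 → $9,800.

Unit 2A: $25,800 | Unit 5A: $9,800 | Unit G2: $9,700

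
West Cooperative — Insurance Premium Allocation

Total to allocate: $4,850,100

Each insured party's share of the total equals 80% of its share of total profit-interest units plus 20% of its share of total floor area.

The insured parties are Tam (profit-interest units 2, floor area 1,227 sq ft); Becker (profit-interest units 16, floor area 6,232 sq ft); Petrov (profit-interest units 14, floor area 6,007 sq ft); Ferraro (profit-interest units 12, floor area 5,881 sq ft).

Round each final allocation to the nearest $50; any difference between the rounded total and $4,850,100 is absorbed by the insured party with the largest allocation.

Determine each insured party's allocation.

Totals — profit-interest units 44, floor area 19,347.
Composite weights (80% profit-interest units + 20% floor area): Tam 0.0490; Becker 0.3553; Petrov 0.3166; Ferraro 0.2790.
Raw shares: Tam 237,886.61; Becker 1,723,398.23; Petrov 1,535,749.91; Ferraro 1,353,065.25.
At nearest $50: Tam $237,900; Becker $1,723,400; Petrov $1,535,750; Ferraro $1,353,050. Sum = $4,850,100.
Rounded total matches; no reconciliation needed.

Tam: $237,900 · Becker: $1,723,400 · Petrov: $1,535,750 · Ferraro: $1,353,050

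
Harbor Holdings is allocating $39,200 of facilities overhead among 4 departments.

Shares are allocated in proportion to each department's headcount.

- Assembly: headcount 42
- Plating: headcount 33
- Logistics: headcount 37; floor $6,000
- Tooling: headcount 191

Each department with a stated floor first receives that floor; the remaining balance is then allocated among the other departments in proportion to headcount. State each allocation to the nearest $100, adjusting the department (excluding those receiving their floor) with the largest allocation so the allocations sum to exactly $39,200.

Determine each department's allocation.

Assembly: $5,200 | Plating: $4,100 | Logistics: $6,000 | Tooling: $23,900

Fund the minimums — Logistics $6,000. Balance $33,200.
Balance split over remaining headcount 266: Assembly 5,242.11 → $5,200; Plating 4,118.80 → $4,100; Tooling 23,839.10 → $23,800.
Rounding difference +$100 applied to Tooling → $23,900.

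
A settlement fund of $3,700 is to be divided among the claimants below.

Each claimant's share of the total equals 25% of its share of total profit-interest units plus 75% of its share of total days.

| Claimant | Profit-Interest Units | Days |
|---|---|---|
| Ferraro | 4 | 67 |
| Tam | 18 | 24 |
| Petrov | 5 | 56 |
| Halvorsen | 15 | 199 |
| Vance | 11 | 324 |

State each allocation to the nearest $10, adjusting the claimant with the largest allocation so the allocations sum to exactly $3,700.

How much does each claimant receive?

Profit-interest units total 53; days total 670.
Combined weights (25% profit-interest units + 75% days): Ferraro 0.0939; Tam 0.1118; Petrov 0.0863; Halvorsen 0.2935; Vance 0.4146.
Unrounded shares: Ferraro 347.31; Tam 413.55; Petrov 319.20; Halvorsen 1,086.01; Vance 1,533.92.
After rounding ($10): Ferraro $350; Tam $410; Petrov $320; Halvorsen $1,090; Vance $1,530. Sum = $3,700.
No rounding difference to absorb.

Ferraro: $350; Tam: $410; Petrov: $320; Halvorsen: $1,090; Vance: $1,530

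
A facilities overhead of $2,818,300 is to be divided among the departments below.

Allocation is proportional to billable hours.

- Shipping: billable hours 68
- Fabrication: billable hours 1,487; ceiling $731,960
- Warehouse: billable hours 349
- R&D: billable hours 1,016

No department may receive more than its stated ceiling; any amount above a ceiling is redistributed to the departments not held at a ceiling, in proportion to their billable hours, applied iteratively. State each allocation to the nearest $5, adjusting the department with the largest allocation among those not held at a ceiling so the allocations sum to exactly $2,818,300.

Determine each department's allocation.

Shipping: $99,005 · Fabrication: $731,960 · Warehouse: $508,120 · R&D: $1,479,215

Total billable hours = 2,920.
Proportional shares (ignoring caps): Shipping 65,631.64; Fabrication 1,435,209.62; Warehouse 336,844.76; R&D 980,613.97.
Cap binds for Fabrication ($731,960); balance $2,086,340 reallocated over remaining billable hours 1,433.
Shares after redistribution: Shipping 99,002.88 → $99,005; Warehouse 508,117.70 → $508,120; R&D 1,479,219.43 → $1,479,220.
Rounding difference −$5 applied to R&D → $1,479,215.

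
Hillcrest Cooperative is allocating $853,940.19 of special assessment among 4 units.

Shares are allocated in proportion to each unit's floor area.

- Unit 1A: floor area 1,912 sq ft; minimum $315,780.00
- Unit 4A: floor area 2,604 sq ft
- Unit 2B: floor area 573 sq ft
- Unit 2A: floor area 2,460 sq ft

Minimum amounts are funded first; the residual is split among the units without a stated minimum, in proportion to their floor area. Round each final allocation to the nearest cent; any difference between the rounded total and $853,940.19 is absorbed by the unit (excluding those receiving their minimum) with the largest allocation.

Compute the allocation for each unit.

Unit 1A: $315,780.00; Unit 4A: $248,601.94; Unit 2B: $54,703.88; Unit 2A: $234,854.37

Minimums first: Unit 1A $315,780.00. Residual $538,160.19.
Residual split over remaining floor area 5,637: Unit 4A 248,601.9398 → $248,601.94; Unit 2B 54,703.8831 → $54,703.88; Unit 2A 234,854.3671 → $234,854.37.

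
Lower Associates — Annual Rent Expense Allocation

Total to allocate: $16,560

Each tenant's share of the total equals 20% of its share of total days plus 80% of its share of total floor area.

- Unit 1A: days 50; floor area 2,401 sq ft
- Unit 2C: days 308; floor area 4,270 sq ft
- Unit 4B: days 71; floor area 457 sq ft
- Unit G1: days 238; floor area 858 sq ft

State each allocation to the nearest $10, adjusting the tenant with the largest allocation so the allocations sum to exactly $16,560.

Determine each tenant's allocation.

Unit 1A: $4,230 · Unit 2C: $8,610 · Unit 4B: $1,110 · Unit G1: $2,610

Days total 667; floor area total 7,986.
Combined weights (20% days + 80% floor area): Unit 1A 0.2555; Unit 2C 0.5201; Unit 4B 0.0671; Unit G1 0.1573.
Unrounded shares: Unit 1A 4,231.30; Unit 2C 8,612.90; Unit 4B 1,110.67; Unit G1 2,605.13.
Rounded to nearest $10: Unit 1A $4,230; Unit 2C $8,610; Unit 4B $1,110; Unit G1 $2,610. Sum = $16,560.
Rounded total matches; no reconciliation needed.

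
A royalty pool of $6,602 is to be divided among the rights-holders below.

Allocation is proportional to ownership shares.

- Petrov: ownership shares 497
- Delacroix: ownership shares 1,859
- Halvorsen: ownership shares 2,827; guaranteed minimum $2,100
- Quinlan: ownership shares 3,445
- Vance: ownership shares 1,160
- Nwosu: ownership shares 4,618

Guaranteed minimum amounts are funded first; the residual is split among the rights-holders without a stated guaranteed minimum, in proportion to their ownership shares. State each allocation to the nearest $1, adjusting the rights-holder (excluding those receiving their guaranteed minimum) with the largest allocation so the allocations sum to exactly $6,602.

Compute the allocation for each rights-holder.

Petrov: $193 | Delacroix: $723 | Halvorsen: $2,100 | Quinlan: $1,339 | Vance: $451 | Nwosu: $1,796

Guaranteed amounts: Halvorsen $2,100. Remaining pool $4,502.
Remaining pool split over remaining ownership shares 11,579: Petrov 193.24 → $193; Delacroix 722.79 → $723; Quinlan 1,339.44 → $1,339; Vance 451.02 → $451; Nwosu 1,795.51 → $1,796.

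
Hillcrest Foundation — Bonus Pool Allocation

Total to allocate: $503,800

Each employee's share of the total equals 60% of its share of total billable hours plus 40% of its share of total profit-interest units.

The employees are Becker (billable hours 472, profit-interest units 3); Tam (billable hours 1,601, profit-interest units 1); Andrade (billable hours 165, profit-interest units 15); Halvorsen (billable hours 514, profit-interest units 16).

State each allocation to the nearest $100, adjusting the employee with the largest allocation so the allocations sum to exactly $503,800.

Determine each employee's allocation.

Becker: $69,100; Tam: $181,600; Andrade: $104,500; Halvorsen: $148,600

Billable hours total 2,752; profit-interest units total 35.
Blended shares (60% billable hours + 40% profit-interest units): Becker 0.1372; Tam 0.3605; Andrade 0.2074; Halvorsen 0.2949.
Pro-rata amounts: Becker 69,117.68; Tam 181,611.74; Andrade 104,489.33; Halvorsen 148,581.25.
At nearest $100: Becker $69,100; Tam $181,600; Andrade $104,500; Halvorsen $148,600. Sum = $503,800.
Rounded total matches; no reconciliation needed.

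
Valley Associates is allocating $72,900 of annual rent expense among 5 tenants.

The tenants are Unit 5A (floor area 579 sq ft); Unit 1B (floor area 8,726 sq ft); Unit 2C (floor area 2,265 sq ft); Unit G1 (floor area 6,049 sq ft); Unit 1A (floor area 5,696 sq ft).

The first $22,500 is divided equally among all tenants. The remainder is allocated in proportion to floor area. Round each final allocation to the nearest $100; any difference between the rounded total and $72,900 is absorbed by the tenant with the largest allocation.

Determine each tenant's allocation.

Unit 5A: $5,800 · Unit 1B: $23,300 · Unit 2C: $9,400 · Unit G1: $17,600 · Unit 1A: $16,800

$22,500 shared equally gives $4,500 per tenant.
Remainder $50,400 by floor area (total 23,315): Unit 5A 1,251.62 → $1,300; Unit 1B 18,862.98 → $18,900; Unit 2C 4,896.25 → $4,900; Unit G1 13,076.11 → $13,100; Unit 1A 12,313.03 → $12,300.
Rounding difference −$100 on remainder applied to Unit 1B.
Totals: Unit 5A $4,500 + $1,300 = $5,800; Unit 1B $4,500 + $18,800 = $23,300; Unit 2C $4,500 + $4,900 = $9,400; Unit G1 $4,500 + $13,100 = $17,600; Unit 1A $4,500 + $12,300 = $16,800.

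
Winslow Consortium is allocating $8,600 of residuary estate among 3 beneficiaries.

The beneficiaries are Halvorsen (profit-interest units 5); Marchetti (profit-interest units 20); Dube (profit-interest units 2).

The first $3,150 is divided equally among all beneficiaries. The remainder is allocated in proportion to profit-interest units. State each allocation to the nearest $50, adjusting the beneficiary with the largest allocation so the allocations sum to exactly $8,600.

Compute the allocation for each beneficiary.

Halvorsen: $2,050; Marchetti: $5,100; Dube: $1,450

Equal tier: $3,150 ÷ 3 = $1,050 apiece.
Remainder $5,450 by profit-interest units (total 27): Halvorsen 1,009.26 → $1,000; Marchetti 4,037.04 → $4,050; Dube 403.70 → $400.
Totals: Halvorsen $1,050 + $1,000 = $2,050; Marchetti $1,050 + $4,050 = $5,100; Dube $1,050 + $400 = $1,450.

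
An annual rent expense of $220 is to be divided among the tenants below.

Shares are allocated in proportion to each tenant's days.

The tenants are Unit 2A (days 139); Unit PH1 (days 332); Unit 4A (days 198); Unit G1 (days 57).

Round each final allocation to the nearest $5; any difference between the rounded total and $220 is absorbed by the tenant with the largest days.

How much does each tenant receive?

Days total: 726.
Proportional shares: Unit 2A 139/726 × $220 = 42.12; Unit PH1 332/726 × $220 = 100.61; Unit 4A 198/726 × $220 = 60.00; Unit G1 57/726 × $220 = 17.27.
After rounding ($5): Unit 2A $40; Unit PH1 $100; Unit 4A $60; Unit G1 $15. Sum = $215.
Difference $220 − $215 = +$5 applied to largest days (Unit PH1): Unit PH1 becomes $105.

Unit 2A: $40; Unit PH1: $105; Unit 4A: $60; Unit G1: $15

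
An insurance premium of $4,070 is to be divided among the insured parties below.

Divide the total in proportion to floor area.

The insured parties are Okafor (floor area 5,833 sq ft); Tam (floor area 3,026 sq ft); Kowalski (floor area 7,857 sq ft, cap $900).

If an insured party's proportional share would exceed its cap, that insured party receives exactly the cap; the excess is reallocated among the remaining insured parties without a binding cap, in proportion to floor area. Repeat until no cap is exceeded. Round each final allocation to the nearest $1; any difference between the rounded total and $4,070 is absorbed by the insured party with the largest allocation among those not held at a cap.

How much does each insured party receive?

Combined floor area = 16,716.
Proportional shares (ignoring caps): Okafor 1,420.21; Tam 736.77; Kowalski 1,913.02.
Capped: Kowalski ($900); balance $3,170 reallocated over remaining floor area 8,859.
Redistributed shares: Okafor 2,087.21 → $2,087; Tam 1,082.79 → $1,083.

Okafor: $2,087 | Tam: $1,083 | Kowalski: $900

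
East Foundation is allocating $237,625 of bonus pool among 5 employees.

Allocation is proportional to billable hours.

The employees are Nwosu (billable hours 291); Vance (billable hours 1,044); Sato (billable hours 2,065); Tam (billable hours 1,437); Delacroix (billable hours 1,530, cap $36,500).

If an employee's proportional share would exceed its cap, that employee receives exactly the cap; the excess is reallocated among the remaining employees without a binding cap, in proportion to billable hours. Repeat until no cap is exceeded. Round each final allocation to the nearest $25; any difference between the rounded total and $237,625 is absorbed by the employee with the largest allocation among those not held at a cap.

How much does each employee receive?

Nwosu: $12,100; Vance: $43,400; Sato: $85,875; Tam: $59,750; Delacroix: $36,500

Billable hours total: 6,367.
Proportional shares (ignoring caps): Nwosu 10,860.51; Vance 38,963.48; Sato 77,068.58; Tam 53,630.77; Delacroix 57,101.66.
Held at cap: Delacroix ($36,500); balance $201,125 reallocated over remaining billable hours 4,837.
Redistributed shares: Nwosu 12,099.93 → $12,100; Vance 43,410.07 → $43,400; Sato 85,863.78 → $85,875; Tam 59,751.21 → $59,750.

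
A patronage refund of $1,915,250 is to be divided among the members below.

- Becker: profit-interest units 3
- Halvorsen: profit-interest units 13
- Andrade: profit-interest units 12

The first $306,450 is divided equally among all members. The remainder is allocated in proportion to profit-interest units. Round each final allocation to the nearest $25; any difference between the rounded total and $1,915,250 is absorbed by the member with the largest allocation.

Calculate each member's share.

First tranche $306,450 split equally: $102,150 each.
Remainder $1,608,800 by profit-interest units (total 28): Becker 172,371.43 → $172,375; Halvorsen 746,942.86 → $746,950; Andrade 689,485.71 → $689,475.
Totals: Becker $102,150 + $172,375 = $274,525; Halvorsen $102,150 + $746,950 = $849,100; Andrade $102,150 + $689,475 = $791,625.

Becker: $274,525; Halvorsen: $849,100; Andrade: $791,625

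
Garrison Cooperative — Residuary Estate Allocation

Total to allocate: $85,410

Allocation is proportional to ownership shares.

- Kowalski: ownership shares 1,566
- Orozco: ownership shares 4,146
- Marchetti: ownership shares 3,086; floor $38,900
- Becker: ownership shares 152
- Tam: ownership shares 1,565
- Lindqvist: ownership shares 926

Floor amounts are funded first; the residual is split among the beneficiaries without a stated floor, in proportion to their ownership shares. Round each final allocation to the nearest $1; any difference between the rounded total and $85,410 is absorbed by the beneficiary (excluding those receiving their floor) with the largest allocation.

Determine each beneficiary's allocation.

Guaranteed amounts: Marchetti $38,900. Remaining pool $46,510.
Remaining pool split over remaining ownership shares 8,355: Kowalski 8,717.49 → $8,717; Orozco 23,079.65 → $23,080; Becker 846.14 → $846; Tam 8,711.93 → $8,712; Lindqvist 5,154.79 → $5,155.

Kowalski: $8,717 · Orozco: $23,080 · Marchetti: $38,900 · Becker: $846 · Tam: $8,712 · Lindqvist: $5,155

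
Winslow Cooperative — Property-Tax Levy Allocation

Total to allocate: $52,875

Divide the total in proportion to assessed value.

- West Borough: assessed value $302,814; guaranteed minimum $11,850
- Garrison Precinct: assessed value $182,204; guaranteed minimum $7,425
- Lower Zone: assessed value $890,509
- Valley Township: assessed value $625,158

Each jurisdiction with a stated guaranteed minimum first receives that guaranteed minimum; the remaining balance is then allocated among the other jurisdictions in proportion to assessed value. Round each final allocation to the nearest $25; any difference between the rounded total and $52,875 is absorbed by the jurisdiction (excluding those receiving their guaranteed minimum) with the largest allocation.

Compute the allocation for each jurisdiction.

Guaranteed amounts: West Borough $11,850; Garrison Precinct $7,425. Residual $33,600.
Residual split over remaining assessed value 1,515,667: Lower Zone 19,741.21 → $19,750; Valley Township 13,858.79 → $13,850.

West Borough: $11,850 · Garrison Precinct: $7,425 · Lower Zone: $19,750 · Valley Township: $13,850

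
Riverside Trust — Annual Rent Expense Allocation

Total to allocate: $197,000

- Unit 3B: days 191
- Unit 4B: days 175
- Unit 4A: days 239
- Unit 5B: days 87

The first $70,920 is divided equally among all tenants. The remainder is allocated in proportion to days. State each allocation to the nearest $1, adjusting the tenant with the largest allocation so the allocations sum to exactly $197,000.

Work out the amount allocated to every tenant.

Unit 3B: $52,530 · Unit 4B: $49,614 · Unit 4A: $61,275 · Unit 5B: $33,581

Equal tier: $70,920 ÷ 4 = $17,730 apiece.
Remainder $126,080 by days (total 692): Unit 3B 34,799.54 → $34,800; Unit 4B 31,884.39 → $31,884; Unit 4A 43,544.97 → $43,545; Unit 5B 15,851.10 → $15,851.
Totals: Unit 3B $17,730 + $34,800 = $52,530; Unit 4B $17,730 + $31,884 = $49,614; Unit 4A $17,730 + $43,545 = $61,275; Unit 5B $17,730 + $15,851 = $33,581.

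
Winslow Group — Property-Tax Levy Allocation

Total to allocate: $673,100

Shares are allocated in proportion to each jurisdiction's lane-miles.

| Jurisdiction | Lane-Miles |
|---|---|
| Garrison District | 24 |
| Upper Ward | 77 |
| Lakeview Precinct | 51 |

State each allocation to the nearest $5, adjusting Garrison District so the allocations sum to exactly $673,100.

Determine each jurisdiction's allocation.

Total lane-miles = 152.
Raw shares: Garrison District 24/152 × $673,100 = 106,278.95; Upper Ward 77/152 × $673,100 = 340,978.29; Lakeview Precinct 51/152 × $673,100 = 225,842.76.
Rounded to nearest $5: Garrison District $106,280; Upper Ward $340,980; Lakeview Precinct $225,845. Sum = $673,105.
Difference $673,100 − $673,105 = −$5 applied to Garrison District: Garrison District becomes $106,275.

Garrison District: $106,275 | Upper Ward: $340,980 | Lakeview Precinct: $225,845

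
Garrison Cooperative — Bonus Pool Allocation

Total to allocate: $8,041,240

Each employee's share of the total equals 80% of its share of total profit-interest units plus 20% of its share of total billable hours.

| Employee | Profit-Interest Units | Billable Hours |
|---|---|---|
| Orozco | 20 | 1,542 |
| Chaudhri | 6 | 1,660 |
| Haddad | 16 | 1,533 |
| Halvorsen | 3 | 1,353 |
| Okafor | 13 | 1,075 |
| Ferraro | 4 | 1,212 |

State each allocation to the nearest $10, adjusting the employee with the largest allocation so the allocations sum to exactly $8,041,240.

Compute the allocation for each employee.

Orozco: $2,371,270; Chaudhri: $941,320; Haddad: $1,954,510; Halvorsen: $571,090; Okafor: $1,555,280; Ferraro: $647,770

Profit-interest units total 62; billable hours total 8,375.
Blended shares (80% profit-interest units + 20% billable hours): Orozco 0.2949; Chaudhri 0.1171; Haddad 0.2431; Halvorsen 0.0710; Okafor 0.1934; Ferraro 0.0806.
Pro-rata amounts: Orozco 2,371,268.37; Chaudhri 941,316.77; Haddad 1,954,508.36; Halvorsen 571,089.87; Okafor 1,555,284.99; Ferraro 647,771.63.
Rounded to nearest $10: Orozco $2,371,270; Chaudhri $941,320; Haddad $1,954,510; Halvorsen $571,090; Okafor $1,555,280; Ferraro $647,770. Sum = $8,041,240.
Sum already equals the total — no adjustment.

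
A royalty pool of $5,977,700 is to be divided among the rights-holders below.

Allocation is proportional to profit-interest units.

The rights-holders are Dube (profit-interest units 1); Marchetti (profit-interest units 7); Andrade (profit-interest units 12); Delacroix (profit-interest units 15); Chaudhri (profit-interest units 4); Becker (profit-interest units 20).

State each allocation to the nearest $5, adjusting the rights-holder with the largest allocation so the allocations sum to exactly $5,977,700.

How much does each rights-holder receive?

Total profit-interest units = 59.
Raw shares: Dube 1/59 × $5,977,700 = 101,316.95; Marchetti 7/59 × $5,977,700 = 709,218.64; Andrade 12/59 × $5,977,700 = 1,215,803.39; Delacroix 15/59 × $5,977,700 = 1,519,754.24; Chaudhri 4/59 × $5,977,700 = 405,267.80; Becker 20/59 × $5,977,700 = 2,026,338.98.
At nearest $5: Dube $101,315; Marchetti $709,220; Andrade $1,215,805; Delacroix $1,519,755; Chaudhri $405,270; Becker $2,026,340. Sum = $5,977,705.
Difference $5,977,700 − $5,977,705 = −$5 applied to largest allocation (Becker): Becker becomes $2,026,335.

Dube: $101,315 | Marchetti: $709,220 | Andrade: $1,215,805 | Delacroix: $1,519,755 | Chaudhri: $405,270 | Becker: $2,026,335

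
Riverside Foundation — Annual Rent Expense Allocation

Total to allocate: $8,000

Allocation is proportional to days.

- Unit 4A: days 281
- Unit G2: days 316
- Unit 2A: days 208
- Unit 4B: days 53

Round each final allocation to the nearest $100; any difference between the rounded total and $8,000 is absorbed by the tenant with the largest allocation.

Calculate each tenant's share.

Sum of days: 858.
Raw shares: Unit 4A 281/858 × $8,000 = 2,620.05; Unit G2 316/858 × $8,000 = 2,946.39; Unit 2A 208/858 × $8,000 = 1,939.39; Unit 4B 53/858 × $8,000 = 494.17.
At nearest $100: Unit 4A $2,600; Unit G2 $2,900; Unit 2A $1,900; Unit 4B $500. Sum = $7,900.
Difference $8,000 − $7,900 = +$100 applied to largest allocation (Unit G2): Unit G2 becomes $3,000.

Unit 4A: $2,600; Unit G2: $3,000; Unit 2A: $1,900; Unit 4B: $500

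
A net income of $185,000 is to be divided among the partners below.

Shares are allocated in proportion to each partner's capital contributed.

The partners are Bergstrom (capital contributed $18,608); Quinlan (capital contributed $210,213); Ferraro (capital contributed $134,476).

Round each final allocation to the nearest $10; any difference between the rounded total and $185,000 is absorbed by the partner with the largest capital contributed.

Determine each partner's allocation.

Bergstrom: $9,480 | Quinlan: $107,040 | Ferraro: $68,480

Sum of capital contributed: 18,608 + 210,213 + 134,476 = 363,297.
Proportional shares: Bergstrom 9,475.66; Quinlan 107,045.76; Ferraro 68,478.57.
At nearest $10: Bergstrom $9,480; Quinlan $107,050; Ferraro $68,480. Sum = $185,010.
Difference $185,000 − $185,010 = −$10 applied to largest capital contributed (Quinlan): Quinlan becomes $107,040.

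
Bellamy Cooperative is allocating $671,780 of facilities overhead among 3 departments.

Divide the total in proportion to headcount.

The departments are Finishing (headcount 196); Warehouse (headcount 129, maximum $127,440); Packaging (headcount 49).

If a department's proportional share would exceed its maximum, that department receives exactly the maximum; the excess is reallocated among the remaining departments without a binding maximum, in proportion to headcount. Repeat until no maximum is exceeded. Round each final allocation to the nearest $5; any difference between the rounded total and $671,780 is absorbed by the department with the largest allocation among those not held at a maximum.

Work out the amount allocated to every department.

Combined headcount = 374.
Pro-rata shares before constraints: Finishing 352,055.83; Warehouse 231,710.21; Packaging 88,013.96.
Held at cap: Warehouse ($127,440); balance $544,340 reallocated over remaining headcount 245.
Redistributed shares: Finishing 435,472.00 → $435,470; Packaging 108,868.00 → $108,870.

Finishing: $435,470 · Warehouse: $127,440 · Packaging: $108,870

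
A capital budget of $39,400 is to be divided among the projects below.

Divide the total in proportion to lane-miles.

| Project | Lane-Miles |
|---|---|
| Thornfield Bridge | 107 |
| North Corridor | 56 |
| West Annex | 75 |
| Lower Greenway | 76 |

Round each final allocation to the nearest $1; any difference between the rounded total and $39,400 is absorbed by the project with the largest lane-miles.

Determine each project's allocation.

Thornfield Bridge: $13,426 | North Corridor: $7,027 | West Annex: $9,411 | Lower Greenway: $9,536

Sum of lane-miles: 107 + 56 + 75 + 76 = 314.
Pro-rata amounts: Thornfield Bridge 13,426.11; North Corridor 7,026.75; West Annex 9,410.83; Lower Greenway 9,536.31.
After rounding ($1): Thornfield Bridge $13,426; North Corridor $7,027; West Annex $9,411; Lower Greenway $9,536. Sum = $39,400.
Sum already equals the total — no adjustment.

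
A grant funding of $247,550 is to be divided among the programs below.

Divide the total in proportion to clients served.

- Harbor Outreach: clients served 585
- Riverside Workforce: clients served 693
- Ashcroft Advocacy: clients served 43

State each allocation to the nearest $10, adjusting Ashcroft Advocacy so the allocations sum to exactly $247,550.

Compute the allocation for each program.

Combined clients served = 1,321.
Pro-rata amounts: Harbor Outreach 585/1,321 × $247,550 = 109,626.61; Riverside Workforce 693/1,321 × $247,550 = 129,865.37; Ashcroft Advocacy 43/1,321 × $247,550 = 8,058.02.
At nearest $10: Harbor Outreach $109,630; Riverside Workforce $129,870; Ashcroft Advocacy $8,060. Sum = $247,560.
Difference $247,550 − $247,560 = −$10 applied to Ashcroft Advocacy: Ashcroft Advocacy becomes $8,050.

Harbor Outreach: $109,630 · Riverside Workforce: $129,870 · Ashcroft Advocacy: $8,050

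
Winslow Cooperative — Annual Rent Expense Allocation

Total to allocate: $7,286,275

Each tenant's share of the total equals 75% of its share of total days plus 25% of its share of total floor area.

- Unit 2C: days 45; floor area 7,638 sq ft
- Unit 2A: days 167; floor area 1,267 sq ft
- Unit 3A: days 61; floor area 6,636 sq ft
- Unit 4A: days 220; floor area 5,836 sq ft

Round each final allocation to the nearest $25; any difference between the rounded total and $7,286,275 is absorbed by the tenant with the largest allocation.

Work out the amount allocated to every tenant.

Days total 493; floor area total 21,377.
Blended shares (75% days + 25% floor area): Unit 2C 0.1578; Unit 2A 0.2689; Unit 3A 0.1704; Unit 4A 0.4029.
Unrounded shares: Unit 2C 1,149,653.19; Unit 2A 1,959,090.79; Unit 3A 1,241,624.70; Unit 4A 2,935,906.31.
After rounding ($25): Unit 2C $1,149,650; Unit 2A $1,959,100; Unit 3A $1,241,625; Unit 4A $2,935,900. Sum = $7,286,275.
No rounding difference to absorb.

Unit 2C: $1,149,650 | Unit 2A: $1,959,100 | Unit 3A: $1,241,625 | Unit 4A: $2,935,900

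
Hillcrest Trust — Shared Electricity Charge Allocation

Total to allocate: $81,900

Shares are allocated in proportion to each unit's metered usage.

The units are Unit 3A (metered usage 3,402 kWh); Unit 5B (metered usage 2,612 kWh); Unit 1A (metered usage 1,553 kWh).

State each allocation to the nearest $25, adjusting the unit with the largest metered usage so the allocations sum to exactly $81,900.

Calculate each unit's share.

Combined metered usage = 3,402 + 2,612 + 1,553 = 7,567.
Unrounded shares: Unit 3A 36,820.91; Unit 5B 28,270.49; Unit 1A 16,808.60.
At nearest $25: Unit 3A $36,825; Unit 5B $28,275; Unit 1A $16,800. Sum = $81,900.
Sum already equals the total — no adjustment.

Unit 3A: $36,825 | Unit 5B: $28,275 | Unit 1A: $16,800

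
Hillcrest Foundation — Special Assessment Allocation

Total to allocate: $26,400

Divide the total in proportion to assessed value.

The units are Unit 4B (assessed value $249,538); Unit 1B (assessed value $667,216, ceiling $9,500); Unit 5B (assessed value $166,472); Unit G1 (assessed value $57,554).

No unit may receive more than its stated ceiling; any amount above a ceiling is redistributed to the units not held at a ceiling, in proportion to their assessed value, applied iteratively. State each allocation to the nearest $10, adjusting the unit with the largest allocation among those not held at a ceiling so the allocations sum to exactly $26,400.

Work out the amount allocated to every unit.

Unit 4B: $8,910 · Unit 1B: $9,500 · Unit 5B: $5,940 · Unit G1: $2,050

Sum of assessed value: 1,140,780.
Unconstrained shares: Unit 4B 5,774.82; Unit 1B 15,440.75; Unit 5B 3,852.51; Unit G1 1,331.92.
Cap binds for Unit 1B ($9,500); residual $16,900 reallocated over remaining assessed value 473,564.
Remaining shares: Unit 4B 8,905.22 → $8,910; Unit 5B 5,940.86 → $5,940; Unit G1 2,053.92 → $2,050.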